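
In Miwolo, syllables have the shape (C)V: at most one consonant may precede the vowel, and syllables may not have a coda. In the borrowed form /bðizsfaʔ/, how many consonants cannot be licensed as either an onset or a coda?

4

The consonants /b/, /z/, /s/, /ʔ/ cannot be parsed into a legal (C)V syllable (no codas are permitted; onsets are limited to one consonant).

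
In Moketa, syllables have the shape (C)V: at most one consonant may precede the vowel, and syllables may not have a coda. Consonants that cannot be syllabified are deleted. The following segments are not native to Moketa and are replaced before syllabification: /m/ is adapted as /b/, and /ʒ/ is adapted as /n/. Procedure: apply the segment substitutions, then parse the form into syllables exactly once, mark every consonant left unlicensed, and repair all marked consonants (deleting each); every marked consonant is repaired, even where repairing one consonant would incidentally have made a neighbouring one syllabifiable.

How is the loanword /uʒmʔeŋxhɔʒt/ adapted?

Substitution: /ʒ/ → /n/, /m/ → /b/, giving /unbʔeŋxhɔnt/.
Syllabifying with onset maximization leaves /n/, /b/, /ŋ/, /x/, /n/, /t/ stranded (no codas are permitted; onsets are limited to one consonant).
Deleting the stranded consonants removes /n/, /b/, /ŋ/, /x/, /n/, /t/.

uʔehɔ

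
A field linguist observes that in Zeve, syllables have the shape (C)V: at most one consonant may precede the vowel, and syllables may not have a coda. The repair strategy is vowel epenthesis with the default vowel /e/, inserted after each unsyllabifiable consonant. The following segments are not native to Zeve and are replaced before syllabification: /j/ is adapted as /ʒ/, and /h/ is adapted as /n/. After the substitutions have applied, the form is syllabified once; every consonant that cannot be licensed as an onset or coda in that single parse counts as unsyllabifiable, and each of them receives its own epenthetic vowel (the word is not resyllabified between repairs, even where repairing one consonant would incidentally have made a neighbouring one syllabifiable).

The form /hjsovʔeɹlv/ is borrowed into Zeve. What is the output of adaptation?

neʒesoveʔeɹeleve

Substitution: /h/ → /n/, /j/ → /ʒ/, giving /nʒsovʔeɹlv/.
Under (C)V, the unsyllabifiable consonants are /n/, /ʒ/, /v/, /ɹ/, /l/, /v/ (no codas are permitted; onsets are limited to one consonant).
Inserting the epenthetic vowel yields /n/ → /ne/, /ʒ/ → /ʒe/, /v/ → /ve/, /ɹ/ → /ɹe/, /l/ → /le/, /v/ → /ve/.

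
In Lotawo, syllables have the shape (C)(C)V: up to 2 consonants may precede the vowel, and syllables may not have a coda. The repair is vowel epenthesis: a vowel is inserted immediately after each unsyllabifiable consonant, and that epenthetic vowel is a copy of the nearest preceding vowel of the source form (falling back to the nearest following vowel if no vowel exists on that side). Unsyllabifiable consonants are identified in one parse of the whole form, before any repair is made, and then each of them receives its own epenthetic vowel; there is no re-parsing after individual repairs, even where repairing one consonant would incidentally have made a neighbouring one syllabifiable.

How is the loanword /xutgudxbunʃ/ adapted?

xutguduxbunuʃu

The consonants /d/, /n/, /ʃ/ cannot be parsed into a legal (C)(C)V syllable (no codas are permitted; onsets may contain at most 2 consonants).
Epenthesis after each stranded consonant: /d/ → /du/, /n/ → /nu/, /ʃ/ → /ʃu/.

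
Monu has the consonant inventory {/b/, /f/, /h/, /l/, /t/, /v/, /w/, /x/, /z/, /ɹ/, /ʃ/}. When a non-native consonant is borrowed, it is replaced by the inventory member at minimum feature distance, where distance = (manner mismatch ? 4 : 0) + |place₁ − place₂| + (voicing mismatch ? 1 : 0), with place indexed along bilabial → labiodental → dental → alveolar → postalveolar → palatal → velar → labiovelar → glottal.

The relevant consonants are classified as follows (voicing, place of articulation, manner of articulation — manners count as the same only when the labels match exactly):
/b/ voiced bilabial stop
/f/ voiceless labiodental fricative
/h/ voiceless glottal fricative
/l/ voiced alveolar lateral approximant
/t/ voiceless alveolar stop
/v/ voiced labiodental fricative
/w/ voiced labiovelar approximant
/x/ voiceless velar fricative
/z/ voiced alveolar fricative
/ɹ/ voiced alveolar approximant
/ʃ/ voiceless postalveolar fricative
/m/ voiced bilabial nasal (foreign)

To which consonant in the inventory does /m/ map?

b

/b/ is closest: manner differs (nasal→stop, +4), place distance 0 (bilabial→bilabial), same voicing; total 4. Next closest is /v/ at distance 5.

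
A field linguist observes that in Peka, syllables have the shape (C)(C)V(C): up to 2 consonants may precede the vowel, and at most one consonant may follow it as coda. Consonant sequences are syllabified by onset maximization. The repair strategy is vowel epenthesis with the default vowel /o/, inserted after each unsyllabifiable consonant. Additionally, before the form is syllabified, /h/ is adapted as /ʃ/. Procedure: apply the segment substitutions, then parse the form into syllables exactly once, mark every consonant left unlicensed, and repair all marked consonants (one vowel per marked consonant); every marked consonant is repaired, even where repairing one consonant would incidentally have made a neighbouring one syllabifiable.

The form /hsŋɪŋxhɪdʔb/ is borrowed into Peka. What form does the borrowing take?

ʃosŋɪŋxʃɪdʔobo

Substitution: /h/ → /ʃ/, giving /ʃsŋɪŋxʃɪdʔb/.
Under (C)(C)V(C), the unsyllabifiable consonants are /ʃ/, /ʔ/, /b/ (at most one coda consonant is licensed; onsets may contain at most 2 consonants).
Inserting the epenthetic vowel yields /ʃ/ → /ʃo/, /ʔ/ → /ʔo/, /b/ → /bo/.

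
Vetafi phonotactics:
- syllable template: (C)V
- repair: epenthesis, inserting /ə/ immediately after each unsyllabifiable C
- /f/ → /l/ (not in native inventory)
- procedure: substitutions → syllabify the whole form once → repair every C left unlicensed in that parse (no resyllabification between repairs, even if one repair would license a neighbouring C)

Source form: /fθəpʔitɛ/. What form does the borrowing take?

Substitution: /f/ → /l/, giving /lθəpʔitɛ/.
Under (C)V, the unsyllabifiable consonants are /l/, /p/ (no codas are permitted; onsets are limited to one consonant).
Each unlicensed consonant becomes the onset of a new syllable: /l/ → /lə/, /p/ → /pə/.

ləθəpəʔitɛ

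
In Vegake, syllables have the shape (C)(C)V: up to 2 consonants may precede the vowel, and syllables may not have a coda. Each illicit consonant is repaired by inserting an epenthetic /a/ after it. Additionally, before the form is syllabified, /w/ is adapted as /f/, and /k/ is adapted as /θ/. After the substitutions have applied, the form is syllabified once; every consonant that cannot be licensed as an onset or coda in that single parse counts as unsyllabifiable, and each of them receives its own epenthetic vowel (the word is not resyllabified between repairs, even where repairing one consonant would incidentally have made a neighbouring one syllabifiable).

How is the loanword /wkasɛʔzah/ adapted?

Substitution: /w/ → /f/, /k/ → /θ/, giving /fθasɛʔzah/.
Syllabifying with onset maximization leaves /h/ stranded (no codas are permitted; onsets may contain at most 2 consonants).
Each unlicensed consonant becomes the onset of a new syllable: /h/ → /ha/.

fθasɛʔzaha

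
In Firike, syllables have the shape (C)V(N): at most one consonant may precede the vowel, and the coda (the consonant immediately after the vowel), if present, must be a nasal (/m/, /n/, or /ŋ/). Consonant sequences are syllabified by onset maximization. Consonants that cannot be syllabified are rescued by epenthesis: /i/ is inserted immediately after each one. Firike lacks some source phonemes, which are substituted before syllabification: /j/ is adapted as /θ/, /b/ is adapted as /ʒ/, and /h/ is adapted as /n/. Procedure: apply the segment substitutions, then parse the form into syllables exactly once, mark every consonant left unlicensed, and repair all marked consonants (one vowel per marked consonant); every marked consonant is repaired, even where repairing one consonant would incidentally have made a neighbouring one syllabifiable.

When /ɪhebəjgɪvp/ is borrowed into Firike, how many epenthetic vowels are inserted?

3

After substitution the input is /ɪneʒəθgɪvp/.
The unsyllabifiable consonants are /θ/, /v/, /p/; each receives one epenthetic vowel.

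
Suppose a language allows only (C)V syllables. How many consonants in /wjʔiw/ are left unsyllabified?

3

The consonants /w/, /j/, /w/ cannot be parsed into a legal (C)V syllable (no codas are permitted; onsets are limited to one consonant).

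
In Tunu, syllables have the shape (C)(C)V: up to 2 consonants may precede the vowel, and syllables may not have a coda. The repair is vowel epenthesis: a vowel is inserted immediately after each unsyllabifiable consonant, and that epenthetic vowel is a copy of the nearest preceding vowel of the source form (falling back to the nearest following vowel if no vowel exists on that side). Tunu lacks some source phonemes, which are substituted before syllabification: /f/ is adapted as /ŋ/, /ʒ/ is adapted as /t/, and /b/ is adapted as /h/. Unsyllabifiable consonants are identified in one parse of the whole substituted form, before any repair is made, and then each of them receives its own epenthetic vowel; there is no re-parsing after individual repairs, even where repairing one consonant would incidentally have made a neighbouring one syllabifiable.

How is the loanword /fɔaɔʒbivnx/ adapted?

ŋɔaɔthivinixi

Substitution: /f/ → /ŋ/, /ʒ/ → /t/, /b/ → /h/, giving /ŋɔaɔthivnx/.
Under (C)(C)V, the unsyllabifiable consonants are /v/, /n/, /x/ (no codas are permitted; onsets may contain at most 2 consonants).
Epenthesis after each stranded consonant: /v/ → /vi/, /n/ → /ni/, /x/ → /xi/.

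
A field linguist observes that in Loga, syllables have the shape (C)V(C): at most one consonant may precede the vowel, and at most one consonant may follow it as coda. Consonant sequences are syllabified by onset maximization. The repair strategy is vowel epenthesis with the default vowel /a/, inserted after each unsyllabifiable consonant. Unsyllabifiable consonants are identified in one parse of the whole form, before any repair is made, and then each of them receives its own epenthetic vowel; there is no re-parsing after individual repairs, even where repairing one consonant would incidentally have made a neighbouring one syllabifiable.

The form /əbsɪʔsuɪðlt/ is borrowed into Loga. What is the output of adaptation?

The consonants /l/, /t/ cannot be parsed into a legal (C)V(C) syllable (at most one coda consonant is licensed; onsets are limited to one consonant).
Each unlicensed consonant becomes the onset of a new syllable: /l/ → /la/, /t/ → /ta/.

əbsɪʔsuɪðlata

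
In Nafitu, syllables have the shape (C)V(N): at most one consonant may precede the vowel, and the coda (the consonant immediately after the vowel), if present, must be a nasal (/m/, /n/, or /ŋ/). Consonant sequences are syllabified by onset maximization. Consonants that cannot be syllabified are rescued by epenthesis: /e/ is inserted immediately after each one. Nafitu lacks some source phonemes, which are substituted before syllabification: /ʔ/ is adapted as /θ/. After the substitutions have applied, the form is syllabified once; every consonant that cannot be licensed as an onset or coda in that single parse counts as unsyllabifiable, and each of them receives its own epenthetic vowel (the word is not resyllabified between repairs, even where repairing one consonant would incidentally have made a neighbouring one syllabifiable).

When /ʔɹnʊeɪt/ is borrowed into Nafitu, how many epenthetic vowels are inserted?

After substitution the input is /θɹnʊeɪt/.
The unsyllabifiable consonants are /θ/, /ɹ/, /t/; each receives one epenthetic vowel.

3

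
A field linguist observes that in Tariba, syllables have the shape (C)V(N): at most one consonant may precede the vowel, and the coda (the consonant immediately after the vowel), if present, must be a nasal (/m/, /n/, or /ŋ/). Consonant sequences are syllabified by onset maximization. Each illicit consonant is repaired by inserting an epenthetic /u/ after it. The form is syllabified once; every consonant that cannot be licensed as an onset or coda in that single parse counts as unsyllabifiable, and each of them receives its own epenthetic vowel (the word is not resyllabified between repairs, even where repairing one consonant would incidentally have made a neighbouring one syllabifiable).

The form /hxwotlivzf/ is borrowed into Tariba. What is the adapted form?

Syllabifying with onset maximization leaves /h/, /x/, /t/, /v/, /z/, /f/ stranded (only a nasal (/m/, /n/, or /ŋ/) is licensed in coda position; onsets are limited to one consonant).
Epenthesis after each stranded consonant: /h/ → /hu/, /x/ → /xu/, /t/ → /tu/, /v/ → /vu/, /z/ → /zu/, /f/ → /fu/.

huxuwotulivuzufu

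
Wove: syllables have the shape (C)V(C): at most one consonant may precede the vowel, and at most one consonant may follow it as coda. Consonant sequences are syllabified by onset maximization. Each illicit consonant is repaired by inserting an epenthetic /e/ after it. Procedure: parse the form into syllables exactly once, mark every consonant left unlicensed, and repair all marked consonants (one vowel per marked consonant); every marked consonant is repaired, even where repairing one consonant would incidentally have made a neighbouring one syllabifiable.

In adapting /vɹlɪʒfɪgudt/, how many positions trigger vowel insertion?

3

The unsyllabifiable consonants are /v/, /ɹ/, /t/; each receives one epenthetic vowel.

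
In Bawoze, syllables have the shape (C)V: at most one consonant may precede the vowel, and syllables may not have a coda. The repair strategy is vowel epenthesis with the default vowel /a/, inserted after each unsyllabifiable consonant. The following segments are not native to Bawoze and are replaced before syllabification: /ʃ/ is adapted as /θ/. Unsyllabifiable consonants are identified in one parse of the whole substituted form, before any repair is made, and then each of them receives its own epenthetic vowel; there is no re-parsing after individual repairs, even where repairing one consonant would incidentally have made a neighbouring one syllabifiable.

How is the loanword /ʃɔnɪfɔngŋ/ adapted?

θɔnɪfɔnagaŋa

Substitution: /ʃ/ → /θ/, giving /θɔnɪfɔngŋ/.
Syllabifying with onset maximization leaves /n/, /g/, /ŋ/ stranded (no codas are permitted; onsets are limited to one consonant).
Inserting the epenthetic vowel yields /n/ → /na/, /g/ → /ga/, /ŋ/ → /ŋa/.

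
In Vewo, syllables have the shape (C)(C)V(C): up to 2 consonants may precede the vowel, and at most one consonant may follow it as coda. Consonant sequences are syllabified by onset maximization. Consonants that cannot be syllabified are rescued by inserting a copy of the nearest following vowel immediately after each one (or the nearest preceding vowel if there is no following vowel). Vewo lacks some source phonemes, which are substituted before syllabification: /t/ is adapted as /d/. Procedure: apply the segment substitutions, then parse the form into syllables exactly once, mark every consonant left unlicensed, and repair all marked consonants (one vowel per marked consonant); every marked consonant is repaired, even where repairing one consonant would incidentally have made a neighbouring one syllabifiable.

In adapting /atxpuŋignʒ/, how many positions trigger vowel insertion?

2

After substitution the input is /adxpuŋignʒ/.
The unsyllabifiable consonants are /n/, /ʒ/; each receives one epenthetic vowel.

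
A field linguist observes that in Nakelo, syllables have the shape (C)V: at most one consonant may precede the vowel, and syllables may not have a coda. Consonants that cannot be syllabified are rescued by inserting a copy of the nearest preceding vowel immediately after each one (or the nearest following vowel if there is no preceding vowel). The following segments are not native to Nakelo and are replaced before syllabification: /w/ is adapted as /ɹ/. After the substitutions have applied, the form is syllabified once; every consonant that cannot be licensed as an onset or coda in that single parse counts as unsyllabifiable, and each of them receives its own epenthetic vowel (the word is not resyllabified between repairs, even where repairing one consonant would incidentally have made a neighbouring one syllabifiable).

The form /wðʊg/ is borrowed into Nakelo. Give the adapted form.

ɹʊðʊgʊ

Substitution: /w/ → /ɹ/, giving /ɹðʊg/.
The consonants /ɹ/, /g/ cannot be parsed into a legal (C)V syllable (no codas are permitted; onsets are limited to one consonant).
Inserting the epenthetic vowel yields /ɹ/ → /ɹʊ/, /g/ → /gʊ/.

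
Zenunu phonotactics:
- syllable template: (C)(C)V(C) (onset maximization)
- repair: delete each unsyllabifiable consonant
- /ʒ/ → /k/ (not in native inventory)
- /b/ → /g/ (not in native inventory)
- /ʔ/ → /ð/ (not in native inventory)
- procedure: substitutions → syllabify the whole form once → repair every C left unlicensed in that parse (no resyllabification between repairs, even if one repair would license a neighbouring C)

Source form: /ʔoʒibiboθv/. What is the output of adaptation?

Substitution: /ʔ/ → /ð/, /ʒ/ → /k/, /b/ → /g/, giving /ðokigigoθv/.
The consonants /v/ cannot be parsed into a legal (C)(C)V(C) syllable (at most one coda consonant is licensed; onsets may contain at most 2 consonants).
Each unlicensed consonant is deleted: /v/.

ðokigigoθ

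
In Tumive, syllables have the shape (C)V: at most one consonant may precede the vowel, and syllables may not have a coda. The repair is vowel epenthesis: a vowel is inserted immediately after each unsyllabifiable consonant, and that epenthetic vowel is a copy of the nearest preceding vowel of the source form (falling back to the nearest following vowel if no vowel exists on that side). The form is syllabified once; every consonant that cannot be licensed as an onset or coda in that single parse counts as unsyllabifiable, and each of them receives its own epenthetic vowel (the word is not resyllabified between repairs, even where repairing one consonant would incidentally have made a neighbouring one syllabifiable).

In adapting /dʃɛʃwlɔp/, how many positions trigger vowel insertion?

The unsyllabifiable consonants are /d/, /ʃ/, /w/, /p/; each receives one epenthetic vowel.

4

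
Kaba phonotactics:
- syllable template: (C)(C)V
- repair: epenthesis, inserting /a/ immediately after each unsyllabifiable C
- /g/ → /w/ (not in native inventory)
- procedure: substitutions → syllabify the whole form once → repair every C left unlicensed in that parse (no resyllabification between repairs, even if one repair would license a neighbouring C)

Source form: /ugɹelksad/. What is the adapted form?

Substitution: /g/ → /w/, giving /uwɹelksad/.
Syllabifying with onset maximization leaves /l/, /d/ stranded (no codas are permitted; onsets may contain at most 2 consonants).
Each unlicensed consonant becomes the onset of a new syllable: /l/ → /la/, /d/ → /da/.

uwɹelaksada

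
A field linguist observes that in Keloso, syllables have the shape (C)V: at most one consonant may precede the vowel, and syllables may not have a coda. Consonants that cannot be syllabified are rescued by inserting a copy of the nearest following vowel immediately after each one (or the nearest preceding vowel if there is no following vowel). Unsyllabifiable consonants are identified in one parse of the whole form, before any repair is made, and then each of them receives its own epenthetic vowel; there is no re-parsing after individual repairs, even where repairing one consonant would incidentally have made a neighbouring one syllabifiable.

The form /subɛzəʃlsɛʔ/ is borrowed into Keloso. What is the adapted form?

Under (C)V, the unsyllabifiable consonants are /ʃ/, /l/, /ʔ/ (no codas are permitted; onsets are limited to one consonant).
Each unlicensed consonant becomes the onset of a new syllable: /ʃ/ → /ʃɛ/, /l/ → /lɛ/, /ʔ/ → /ʔɛ/.

subɛzəʃɛlɛsɛʔɛ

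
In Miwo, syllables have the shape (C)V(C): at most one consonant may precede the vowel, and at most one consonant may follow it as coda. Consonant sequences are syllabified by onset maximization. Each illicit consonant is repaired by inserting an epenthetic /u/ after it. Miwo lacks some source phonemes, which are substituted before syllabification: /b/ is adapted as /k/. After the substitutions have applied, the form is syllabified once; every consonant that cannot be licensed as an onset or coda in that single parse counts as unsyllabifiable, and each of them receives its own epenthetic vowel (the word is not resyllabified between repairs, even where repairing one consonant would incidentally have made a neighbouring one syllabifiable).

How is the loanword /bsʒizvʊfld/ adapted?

kusuʒizvʊfludu

Substitution: /b/ → /k/, giving /ksʒizvʊfld/.
Under (C)V(C), the unsyllabifiable consonants are /k/, /s/, /l/, /d/ (at most one coda consonant is licensed; onsets are limited to one consonant).
Inserting the epenthetic vowel yields /k/ → /ku/, /s/ → /su/, /l/ → /lu/, /d/ → /du/.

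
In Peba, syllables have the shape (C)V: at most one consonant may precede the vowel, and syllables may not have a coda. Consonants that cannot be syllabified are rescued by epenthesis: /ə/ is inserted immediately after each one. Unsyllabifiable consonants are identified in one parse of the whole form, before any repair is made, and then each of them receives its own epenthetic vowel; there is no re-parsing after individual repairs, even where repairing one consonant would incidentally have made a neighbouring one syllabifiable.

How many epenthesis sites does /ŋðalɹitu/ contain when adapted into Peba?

The unsyllabifiable consonants are /ŋ/, /l/; each receives one epenthetic vowel.

2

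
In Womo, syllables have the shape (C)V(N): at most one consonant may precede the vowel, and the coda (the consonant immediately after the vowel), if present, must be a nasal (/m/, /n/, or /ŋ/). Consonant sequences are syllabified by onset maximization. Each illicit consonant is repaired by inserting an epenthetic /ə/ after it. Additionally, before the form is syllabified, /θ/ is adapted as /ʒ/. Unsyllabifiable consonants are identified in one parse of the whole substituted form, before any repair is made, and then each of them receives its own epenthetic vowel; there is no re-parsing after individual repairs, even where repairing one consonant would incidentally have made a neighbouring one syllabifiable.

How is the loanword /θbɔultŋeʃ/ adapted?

Substitution: /θ/ → /ʒ/, giving /ʒbɔultŋeʃ/.
The consonants /ʒ/, /l/, /t/, /ʃ/ cannot be parsed into a legal (C)V(N) syllable (only a nasal (/m/, /n/, or /ŋ/) is licensed in coda position; onsets are limited to one consonant).
Inserting the epenthetic vowel yields /ʒ/ → /ʒə/, /l/ → /lə/, /t/ → /tə/, /ʃ/ → /ʃə/.

ʒəbɔulətəŋeʃə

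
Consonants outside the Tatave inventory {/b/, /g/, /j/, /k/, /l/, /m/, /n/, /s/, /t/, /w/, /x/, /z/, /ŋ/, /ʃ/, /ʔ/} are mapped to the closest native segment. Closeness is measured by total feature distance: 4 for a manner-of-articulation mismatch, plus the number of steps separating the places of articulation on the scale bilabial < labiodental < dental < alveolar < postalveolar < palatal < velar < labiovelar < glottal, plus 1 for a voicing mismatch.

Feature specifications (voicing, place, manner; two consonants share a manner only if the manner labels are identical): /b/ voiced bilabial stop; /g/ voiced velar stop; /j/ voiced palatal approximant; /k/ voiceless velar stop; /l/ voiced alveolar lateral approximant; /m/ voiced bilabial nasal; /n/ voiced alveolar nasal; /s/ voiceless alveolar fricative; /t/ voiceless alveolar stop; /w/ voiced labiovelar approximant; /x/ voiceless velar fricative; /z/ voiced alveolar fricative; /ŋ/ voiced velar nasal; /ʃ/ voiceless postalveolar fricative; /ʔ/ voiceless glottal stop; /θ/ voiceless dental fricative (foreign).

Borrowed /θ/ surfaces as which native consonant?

s

/s/ is closest: same manner (fricative), place distance 1 (dental→alveolar), same voicing; total 1. Next closest is /z/ at distance 2.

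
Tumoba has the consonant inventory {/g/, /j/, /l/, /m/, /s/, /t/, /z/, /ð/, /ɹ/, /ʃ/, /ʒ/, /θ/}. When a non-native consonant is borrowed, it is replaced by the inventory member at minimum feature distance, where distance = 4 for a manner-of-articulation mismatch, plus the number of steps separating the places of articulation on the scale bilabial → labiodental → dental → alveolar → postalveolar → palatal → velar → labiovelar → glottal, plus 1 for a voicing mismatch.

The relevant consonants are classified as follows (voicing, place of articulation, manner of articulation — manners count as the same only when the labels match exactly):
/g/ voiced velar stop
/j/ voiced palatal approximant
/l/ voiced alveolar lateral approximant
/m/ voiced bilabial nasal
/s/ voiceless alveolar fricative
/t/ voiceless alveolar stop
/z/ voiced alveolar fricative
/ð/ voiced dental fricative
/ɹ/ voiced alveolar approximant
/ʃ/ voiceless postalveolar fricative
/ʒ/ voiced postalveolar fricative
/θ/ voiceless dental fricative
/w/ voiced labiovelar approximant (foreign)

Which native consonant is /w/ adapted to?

j

/j/ is closest: same manner (approximant), place distance 2 (labiovelar→palatal), same voicing; total 2. Next closest is /ɹ/ at distance 4.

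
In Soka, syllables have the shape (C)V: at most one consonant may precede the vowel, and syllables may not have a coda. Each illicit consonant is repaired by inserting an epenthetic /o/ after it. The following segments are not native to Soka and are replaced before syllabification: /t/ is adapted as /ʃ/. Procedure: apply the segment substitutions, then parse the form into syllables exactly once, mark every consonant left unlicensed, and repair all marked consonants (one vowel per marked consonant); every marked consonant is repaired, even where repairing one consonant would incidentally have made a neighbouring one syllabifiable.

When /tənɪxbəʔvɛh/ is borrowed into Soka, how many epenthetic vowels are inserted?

After substitution the input is /ʃənɪxbəʔvɛh/.
The unsyllabifiable consonants are /x/, /ʔ/, /h/; each receives one epenthetic vowel.

3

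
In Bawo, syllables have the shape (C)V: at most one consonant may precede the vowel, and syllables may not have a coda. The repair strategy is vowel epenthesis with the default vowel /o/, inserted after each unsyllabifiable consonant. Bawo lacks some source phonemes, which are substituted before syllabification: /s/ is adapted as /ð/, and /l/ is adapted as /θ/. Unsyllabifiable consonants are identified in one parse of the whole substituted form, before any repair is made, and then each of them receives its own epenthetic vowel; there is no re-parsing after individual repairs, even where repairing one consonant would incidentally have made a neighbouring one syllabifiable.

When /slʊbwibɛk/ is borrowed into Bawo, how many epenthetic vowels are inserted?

3

After substitution the input is /ðθʊbwibɛk/.
The unsyllabifiable consonants are /ð/, /b/, /k/; each receives one epenthetic vowel.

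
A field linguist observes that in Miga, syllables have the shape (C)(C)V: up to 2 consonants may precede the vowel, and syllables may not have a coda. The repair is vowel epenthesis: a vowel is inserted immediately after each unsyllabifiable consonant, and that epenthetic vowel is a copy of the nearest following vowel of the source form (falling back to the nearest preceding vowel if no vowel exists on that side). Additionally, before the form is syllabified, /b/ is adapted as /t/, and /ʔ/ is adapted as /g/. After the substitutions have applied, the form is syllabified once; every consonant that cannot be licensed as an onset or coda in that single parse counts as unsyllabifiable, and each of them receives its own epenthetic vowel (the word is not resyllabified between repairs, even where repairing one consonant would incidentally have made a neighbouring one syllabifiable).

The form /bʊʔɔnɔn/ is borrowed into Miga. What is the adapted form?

Substitution: /b/ → /t/, /ʔ/ → /g/, giving /tʊgɔnɔn/.
Under (C)(C)V, the unsyllabifiable consonants are /n/ (no codas are permitted; onsets may contain at most 2 consonants).
Each unlicensed consonant becomes the onset of a new syllable: /n/ → /nɔ/.

tʊgɔnɔnɔ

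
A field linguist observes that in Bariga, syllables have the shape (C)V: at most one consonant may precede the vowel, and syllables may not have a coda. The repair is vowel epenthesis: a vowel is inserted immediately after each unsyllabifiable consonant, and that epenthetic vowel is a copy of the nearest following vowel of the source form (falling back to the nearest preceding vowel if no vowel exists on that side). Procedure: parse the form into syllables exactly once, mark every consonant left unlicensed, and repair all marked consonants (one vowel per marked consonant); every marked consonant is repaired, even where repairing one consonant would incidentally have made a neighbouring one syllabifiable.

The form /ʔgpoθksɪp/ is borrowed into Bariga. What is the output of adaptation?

ʔogopoθɪkɪsɪpɪ

Syllabifying with onset maximization leaves /ʔ/, /g/, /θ/, /k/, /p/ stranded (no codas are permitted; onsets are limited to one consonant).
Each unlicensed consonant becomes the onset of a new syllable: /ʔ/ → /ʔo/, /g/ → /go/, /θ/ → /θɪ/, /k/ → /kɪ/, /p/ → /pɪ/.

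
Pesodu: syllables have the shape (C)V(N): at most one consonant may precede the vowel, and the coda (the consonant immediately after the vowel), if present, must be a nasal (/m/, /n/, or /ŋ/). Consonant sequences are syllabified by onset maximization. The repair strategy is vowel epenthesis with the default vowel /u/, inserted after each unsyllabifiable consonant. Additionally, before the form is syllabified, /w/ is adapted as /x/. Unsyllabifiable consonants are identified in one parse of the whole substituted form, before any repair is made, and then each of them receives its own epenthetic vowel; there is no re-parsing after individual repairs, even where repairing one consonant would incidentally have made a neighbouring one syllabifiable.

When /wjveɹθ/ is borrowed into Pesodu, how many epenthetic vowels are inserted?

4

After substitution the input is /xjveɹθ/.
The unsyllabifiable consonants are /x/, /j/, /ɹ/, /θ/; each receives one epenthetic vowel.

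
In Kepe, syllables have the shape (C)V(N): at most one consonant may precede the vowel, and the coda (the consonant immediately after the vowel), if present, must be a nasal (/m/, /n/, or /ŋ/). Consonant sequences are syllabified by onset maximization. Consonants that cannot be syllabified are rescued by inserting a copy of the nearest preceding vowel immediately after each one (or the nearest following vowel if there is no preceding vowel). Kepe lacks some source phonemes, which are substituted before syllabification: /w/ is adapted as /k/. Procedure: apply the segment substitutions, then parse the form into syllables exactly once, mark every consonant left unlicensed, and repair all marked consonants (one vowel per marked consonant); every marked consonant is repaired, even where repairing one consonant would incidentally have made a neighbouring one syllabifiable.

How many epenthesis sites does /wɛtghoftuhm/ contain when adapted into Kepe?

5

After substitution the input is /kɛtghoftuhm/.
The unsyllabifiable consonants are /t/, /g/, /f/, /h/, /m/; each receives one epenthetic vowel.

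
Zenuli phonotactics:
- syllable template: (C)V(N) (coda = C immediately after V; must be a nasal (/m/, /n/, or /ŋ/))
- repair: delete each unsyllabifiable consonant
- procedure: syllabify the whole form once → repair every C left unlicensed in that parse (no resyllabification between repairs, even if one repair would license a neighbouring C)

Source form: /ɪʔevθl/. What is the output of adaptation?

ɪʔe

The consonants /v/, /θ/, /l/ cannot be parsed into a legal (C)V(N) syllable (only a nasal (/m/, /n/, or /ŋ/) is licensed in coda position; onsets are limited to one consonant).
Deletion applies to /v/, /θ/, /l/.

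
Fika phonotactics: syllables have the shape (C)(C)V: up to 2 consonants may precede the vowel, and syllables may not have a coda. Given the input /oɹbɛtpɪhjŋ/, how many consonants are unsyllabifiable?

3

Under (C)(C)V, the unsyllabifiable consonants are /h/, /j/, /ŋ/ (no codas are permitted; onsets may contain at most 2 consonants).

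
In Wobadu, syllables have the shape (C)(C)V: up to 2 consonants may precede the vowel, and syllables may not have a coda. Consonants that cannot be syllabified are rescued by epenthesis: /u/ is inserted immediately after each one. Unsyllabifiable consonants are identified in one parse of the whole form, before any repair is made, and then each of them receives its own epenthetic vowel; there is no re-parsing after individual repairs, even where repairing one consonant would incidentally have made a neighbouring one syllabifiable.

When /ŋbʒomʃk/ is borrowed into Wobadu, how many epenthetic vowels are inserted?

The unsyllabifiable consonants are /ŋ/, /m/, /ʃ/, /k/; each receives one epenthetic vowel.

4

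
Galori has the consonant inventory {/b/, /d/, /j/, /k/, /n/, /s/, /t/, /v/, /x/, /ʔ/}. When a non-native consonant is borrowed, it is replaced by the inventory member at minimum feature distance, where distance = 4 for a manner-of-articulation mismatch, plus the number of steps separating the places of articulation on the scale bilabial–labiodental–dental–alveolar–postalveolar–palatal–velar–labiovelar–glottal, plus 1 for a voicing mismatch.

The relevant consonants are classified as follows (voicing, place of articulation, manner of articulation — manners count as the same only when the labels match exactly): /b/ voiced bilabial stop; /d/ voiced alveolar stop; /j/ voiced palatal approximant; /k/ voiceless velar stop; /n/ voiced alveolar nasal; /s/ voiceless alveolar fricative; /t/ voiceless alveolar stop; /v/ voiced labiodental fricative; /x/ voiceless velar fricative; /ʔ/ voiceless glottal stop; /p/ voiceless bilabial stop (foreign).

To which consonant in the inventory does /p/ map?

/b/ is closest: same manner (stop), place distance 0 (bilabial→bilabial), voicing differs (+1); total 1. Next closest is /t/ at distance 3.

b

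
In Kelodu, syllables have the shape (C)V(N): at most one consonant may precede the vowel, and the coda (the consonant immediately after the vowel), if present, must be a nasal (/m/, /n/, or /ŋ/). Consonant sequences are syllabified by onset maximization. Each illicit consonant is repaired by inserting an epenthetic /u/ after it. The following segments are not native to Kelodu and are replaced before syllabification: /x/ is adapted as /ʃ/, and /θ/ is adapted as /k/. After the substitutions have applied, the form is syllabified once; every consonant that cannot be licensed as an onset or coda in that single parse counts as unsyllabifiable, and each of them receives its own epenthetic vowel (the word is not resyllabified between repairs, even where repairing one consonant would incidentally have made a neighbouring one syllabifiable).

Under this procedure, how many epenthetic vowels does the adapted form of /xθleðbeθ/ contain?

4

After substitution the input is /ʃkleðbek/.
The unsyllabifiable consonants are /ʃ/, /k/, /ð/, /k/; each receives one epenthetic vowel.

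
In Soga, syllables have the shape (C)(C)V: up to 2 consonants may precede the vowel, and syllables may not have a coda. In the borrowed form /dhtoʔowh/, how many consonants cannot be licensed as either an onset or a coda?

3

Syllabifying with onset maximization leaves /d/, /w/, /h/ stranded (no codas are permitted; onsets may contain at most 2 consonants).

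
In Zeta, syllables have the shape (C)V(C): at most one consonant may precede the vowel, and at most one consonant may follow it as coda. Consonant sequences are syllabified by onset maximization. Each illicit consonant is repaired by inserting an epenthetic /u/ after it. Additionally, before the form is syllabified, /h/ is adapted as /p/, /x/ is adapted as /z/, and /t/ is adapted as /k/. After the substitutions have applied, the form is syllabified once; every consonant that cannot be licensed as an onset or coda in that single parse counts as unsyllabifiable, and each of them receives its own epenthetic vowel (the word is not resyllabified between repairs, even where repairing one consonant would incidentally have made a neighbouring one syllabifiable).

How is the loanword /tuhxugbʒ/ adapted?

Substitution: /t/ → /k/, /h/ → /p/, /x/ → /z/, giving /kupzugbʒ/.
Under (C)V(C), the unsyllabifiable consonants are /b/, /ʒ/ (at most one coda consonant is licensed; onsets are limited to one consonant).
Epenthesis after each stranded consonant: /b/ → /bu/, /ʒ/ → /ʒu/.

kupzugbuʒu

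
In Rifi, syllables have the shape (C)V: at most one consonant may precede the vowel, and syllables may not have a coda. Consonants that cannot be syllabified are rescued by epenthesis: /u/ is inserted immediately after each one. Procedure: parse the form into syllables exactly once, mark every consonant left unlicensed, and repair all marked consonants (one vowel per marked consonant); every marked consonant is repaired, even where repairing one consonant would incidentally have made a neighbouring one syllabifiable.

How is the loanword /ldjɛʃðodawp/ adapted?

Syllabifying with onset maximization leaves /l/, /d/, /ʃ/, /w/, /p/ stranded (no codas are permitted; onsets are limited to one consonant).
Epenthesis after each stranded consonant: /l/ → /lu/, /d/ → /du/, /ʃ/ → /ʃu/, /w/ → /wu/, /p/ → /pu/.

ludujɛʃuðodawupu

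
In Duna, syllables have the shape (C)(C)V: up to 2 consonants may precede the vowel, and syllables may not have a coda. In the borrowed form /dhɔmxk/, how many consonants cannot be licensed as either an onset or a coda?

3

Syllabifying with onset maximization leaves /m/, /x/, /k/ stranded (no codas are permitted; onsets may contain at most 2 consonants).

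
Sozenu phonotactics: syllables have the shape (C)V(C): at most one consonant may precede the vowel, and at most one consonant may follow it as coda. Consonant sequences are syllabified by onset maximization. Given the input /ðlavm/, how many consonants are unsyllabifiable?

Under (C)V(C), the unsyllabifiable consonants are /ð/, /m/ (at most one coda consonant is licensed; onsets are limited to one consonant).

2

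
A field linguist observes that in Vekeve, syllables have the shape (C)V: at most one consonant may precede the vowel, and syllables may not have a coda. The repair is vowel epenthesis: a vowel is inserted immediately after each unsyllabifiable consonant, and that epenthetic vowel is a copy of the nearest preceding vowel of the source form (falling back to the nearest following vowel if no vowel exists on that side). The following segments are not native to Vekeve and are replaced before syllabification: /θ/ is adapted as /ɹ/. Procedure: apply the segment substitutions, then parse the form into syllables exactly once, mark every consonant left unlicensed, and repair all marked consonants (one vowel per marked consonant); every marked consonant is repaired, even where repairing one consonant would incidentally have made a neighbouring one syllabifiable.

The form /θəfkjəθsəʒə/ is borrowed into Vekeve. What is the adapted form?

ɹəfəkəjəɹəsəʒə

Substitution: /θ/ → /ɹ/, giving /ɹəfkjəɹsəʒə/.
Syllabifying with onset maximization leaves /f/, /k/, /ɹ/ stranded (no codas are permitted; onsets are limited to one consonant).
Epenthesis after each stranded consonant: /f/ → /fə/, /k/ → /kə/, /ɹ/ → /ɹə/.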